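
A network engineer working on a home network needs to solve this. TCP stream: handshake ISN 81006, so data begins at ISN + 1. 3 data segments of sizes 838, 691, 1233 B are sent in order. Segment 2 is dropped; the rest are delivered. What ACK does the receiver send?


SYN uses sequence number 81006; first data byte = ISN + 1 = 81007.
Segment 1: SEQ = 81007, len = 838 B, covers [81007, 81844]
Segment 2: SEQ = 81845, len = 691 B, covers [81845, 82535] [LOST]
Segment 3: SEQ = 82536, len = 1233 B, covers [82536, 83768]
In-order data received: bytes [81007, 81844] (segments 1..1).
Segment 2 missing -> gap begins at byte 81845; later segments buffered out of order.
Cumulative ACK = next expected in-order byte = 81007 + 838 = 81845

81845


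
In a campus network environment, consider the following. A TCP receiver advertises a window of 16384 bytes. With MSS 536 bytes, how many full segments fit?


Given: RWND = 16384 bytes, MSS = 536 bytes
Full segments = floor(RWND / MSS)
Full segments = floor(16384 / 536)
Full segments = floor(30.5672) = 30

30


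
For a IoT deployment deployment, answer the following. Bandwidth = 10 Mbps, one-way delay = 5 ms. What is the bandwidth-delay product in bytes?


Given: bandwidth = 10 Mbps, delay = 5 ms
BDP in bits = 10 * 10^6 * 5 / 1000
BDP in bits = 50000
BDP in bytes = 50000 / 8 = 6250

6250


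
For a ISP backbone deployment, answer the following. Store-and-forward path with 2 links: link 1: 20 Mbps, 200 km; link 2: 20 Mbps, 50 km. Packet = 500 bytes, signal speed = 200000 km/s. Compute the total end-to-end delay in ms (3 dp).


Packet = 500 bytes = 4000 bits. Store-and-forward: sum (t_trans + t_prop) per link.
Link 1: t_trans = 4000/(20*10^6) s = 0.2000 ms; t_prop = 200/200000 s = 1.0000 ms; subtotal = 1.2000 ms
Link 2: t_trans = 4000/(20*10^6) s = 0.2000 ms; t_prop = 50/200000 s = 0.2500 ms; subtotal = 0.4500 ms
End-to-end = 1.2000 + 0.4500 = 1.6500 ms -> 1.650 ms (3 dp)

1.650


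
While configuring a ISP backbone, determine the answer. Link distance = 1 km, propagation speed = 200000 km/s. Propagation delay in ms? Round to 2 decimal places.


Given: distance = 1 km, speed = 200000 km/s
Delay = distance / speed = 1 / 200000 seconds
Delay in ms = 1 * 1000 / 200000
Delay = 0.0050 ms
Rounded to 2 dp = 0.01 ms

0.01


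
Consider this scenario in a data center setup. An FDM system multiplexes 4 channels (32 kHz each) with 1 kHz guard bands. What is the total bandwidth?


Given: 4 channels, 32 kHz each, guard = 1 kHz
Channel bandwidth = 4 * 32 = 128 kHz
Guard bands = 3 gaps * 1 kHz = 3 kHz
Total = 128 + 3 = 131 kHz

131


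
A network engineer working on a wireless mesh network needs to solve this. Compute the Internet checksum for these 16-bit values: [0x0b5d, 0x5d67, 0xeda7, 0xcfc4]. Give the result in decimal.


Given words: [0x0b5d, 0x5d67, 0xeda7, 0xcfc4]
Step 1: Sum all words
Raw sum = 2909 + 23911 + 60839 + 53188 = 140847
Step 2: Fold carry: (9775 + 2) = 9777
One's complement = ~9777 & 0xFFFF = 55758

55758


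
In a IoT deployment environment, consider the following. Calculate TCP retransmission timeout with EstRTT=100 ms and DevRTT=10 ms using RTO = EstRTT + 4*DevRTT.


Given: EstRTT = 100 ms, DevRTT = 10 ms
Timeout = EstRTT + 4 * DevRTT
4 * DevRTT = 4 * 10 = 40
Timeout = 100 + 40 = 140 ms

140


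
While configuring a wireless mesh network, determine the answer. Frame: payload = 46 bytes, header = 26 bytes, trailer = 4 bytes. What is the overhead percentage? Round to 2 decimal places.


Given: payload = 46 B, header = 26 B, trailer = 4 B
Overhead bytes = header + trailer = 26 + 4 = 30
Total frame = payload + overhead = 46 + 30 = 76
Overhead % = 30 / 76 * 100 = 39.4737% -> 39.47% (2 dp)

39.47


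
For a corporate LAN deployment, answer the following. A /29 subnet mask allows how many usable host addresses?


Given: subnet mask /29
Host bits = 32 - 29 = 3
Total addresses = 2^3 = 8
Usable hosts = 8 - 2 (network + broadcast) = 6

6


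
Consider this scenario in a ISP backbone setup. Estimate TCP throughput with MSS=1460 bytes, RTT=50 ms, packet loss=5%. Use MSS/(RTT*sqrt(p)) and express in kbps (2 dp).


Given: MSS = 1460 bytes, RTT = 50 ms, loss = 5%
RTT in seconds = 50 / 1000 = 0.05
Loss rate = 5% = 0.05
sqrt(loss) = sqrt(0.05) = 0.223606797750
Throughput (bytes/s) = 1460 / (0.05 * 0.223606797750) = 130586.3699
Throughput (kbps) = 130586.3699 * 8 / 1000 = 1044.690959 -> 1044.69 kbps (2 dp)

1044.69


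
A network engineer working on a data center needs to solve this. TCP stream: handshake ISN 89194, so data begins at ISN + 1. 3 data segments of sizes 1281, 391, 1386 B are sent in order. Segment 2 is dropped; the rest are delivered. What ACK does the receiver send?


SYN uses sequence number 89194; first data byte = ISN + 1 = 89195.
Segment 1: SEQ = 89195, len = 1281 B, covers [89195, 90475]
Segment 2: SEQ = 90476, len = 391 B, covers [90476, 90866] [LOST]
Segment 3: SEQ = 90867, len = 1386 B, covers [90867, 92252]
In-order data received: bytes [89195, 90475] (segments 1..1).
Segment 2 missing -> gap begins at byte 90476; later segments buffered out of order.
Cumulative ACK = next expected in-order byte = 89195 + 1281 = 90476

90476


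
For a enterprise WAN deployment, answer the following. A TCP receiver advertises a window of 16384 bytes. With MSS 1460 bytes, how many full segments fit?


Given: RWND = 16384 bytes, MSS = 1460 bytes
Full segments = floor(RWND / MSS)
Full segments = floor(16384 / 1460)
Full segments = floor(11.2219) = 11

11


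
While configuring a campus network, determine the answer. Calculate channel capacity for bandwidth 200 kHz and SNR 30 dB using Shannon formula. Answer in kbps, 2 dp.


Given: B = 200 kHz, SNR = 30 dB
SNR linear = 10^(30/10) = 1000
1 + SNR = 1001
log2(1001) = 9.9672262588
C = 200 * 1000 * 9.9672262588 = 1993445.2518 bps
C = 1993.445252 kbps -> 1993.45 kbps (2 dp)

1993.45


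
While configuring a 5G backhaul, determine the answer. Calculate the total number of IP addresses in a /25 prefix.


Given: CIDR prefix /25
Host bits = 32 - 25 = 7
Total addresses = 2^7 = 128

128


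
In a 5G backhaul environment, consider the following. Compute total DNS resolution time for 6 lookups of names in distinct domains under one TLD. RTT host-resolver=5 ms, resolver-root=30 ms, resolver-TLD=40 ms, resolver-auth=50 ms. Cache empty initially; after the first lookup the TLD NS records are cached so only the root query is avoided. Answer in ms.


Lookup 1 (cold cache): local + root + TLD + auth = 5 + 30 + 40 + 50 = 125 ms
Lookups 2..6 (TLD NS cached -> skip root; new domain -> still ask TLD and auth): local + TLD + auth = 5 + 40 + 50 = 95 ms each
Remaining 5 lookups: 5 * 95 = 475 ms
Total = 125 + 475 = 600 ms

600


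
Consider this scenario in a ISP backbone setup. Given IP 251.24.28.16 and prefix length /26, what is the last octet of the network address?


Given: IP = 251.24.28.16, prefix = /26
Subnet mask = 255.255.255.192
Last octet of IP: 16
Last octet of mask: 192
Network last octet = 16 AND 192 = 0

0


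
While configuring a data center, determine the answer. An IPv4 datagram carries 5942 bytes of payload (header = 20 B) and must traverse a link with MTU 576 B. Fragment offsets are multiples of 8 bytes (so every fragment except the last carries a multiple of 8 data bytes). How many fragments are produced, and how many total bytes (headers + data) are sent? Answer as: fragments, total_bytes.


Max data per non-final fragment = floor((MTU - header)/8)*8 = floor((576 - 20)/8)*8 = floor(556/8)*8 = 552 B
Final fragment needs no 8-byte alignment: it can carry up to MTU - header = 556 B
Non-final fragments needed = ceil((payload - 556) / 552) = ceil(5386/552) = ceil(9.7572) = 10
Number of fragments = 10 + 1 = 11
Fragment sizes (data): 10 * 552 B + 422 B (last, 422 <= 556 OK)
Total bytes sent = payload + n_frags * header = 5942 + 11*20 = 5942 + 220 = 6162 B

11, 6162


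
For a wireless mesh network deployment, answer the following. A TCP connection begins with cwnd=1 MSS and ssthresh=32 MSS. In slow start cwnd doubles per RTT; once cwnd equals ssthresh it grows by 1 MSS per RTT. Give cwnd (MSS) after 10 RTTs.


RTT 0: cwnd = 1 MSS (initial)
RTT 1: cwnd = 2 MSS (slow start, doubled)
RTT 2: cwnd = 4 MSS (slow start, doubled)
RTT 3: cwnd = 8 MSS (slow start, doubled)
RTT 4: cwnd = 16 MSS (slow start, doubled)
RTT 5: cwnd = 32 MSS (slow start, doubled)
RTT 6: cwnd = 33 MSS (congestion avoidance, +1)
RTT 7: cwnd = 34 MSS (congestion avoidance, +1)
RTT 8: cwnd = 35 MSS (congestion avoidance, +1)
RTT 9: cwnd = 36 MSS (congestion avoidance, +1)
RTT 10: cwnd = 37 MSS (congestion avoidance, +1)

37


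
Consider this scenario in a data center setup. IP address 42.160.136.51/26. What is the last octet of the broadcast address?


Given: IP = 42.160.136.51, prefix = /26
Host bits = 32 - 26 = 6
Network last octet = 51 AND mask = 0
Host part size = 2^6 - 1 = 63
Broadcast last octet = 0 OR 63 = 63

63


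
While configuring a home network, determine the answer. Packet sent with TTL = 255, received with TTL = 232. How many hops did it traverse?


Given: initial TTL = 255, received TTL = 232
Hops = initial TTL - received TTL
Hops = 255 - 232 = 23

23


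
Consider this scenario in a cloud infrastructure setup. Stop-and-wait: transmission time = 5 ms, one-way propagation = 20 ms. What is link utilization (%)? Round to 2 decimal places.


Given: Ttrans = 5 ms, Tprop = 20 ms
RTT = 2 * Tprop = 2 * 20 = 40 ms
U = Ttrans / (Ttrans + RTT)
U = 5 / (5 + 40)
U = 5 / 45 = 0.111111
U% = 11.11%

11.11


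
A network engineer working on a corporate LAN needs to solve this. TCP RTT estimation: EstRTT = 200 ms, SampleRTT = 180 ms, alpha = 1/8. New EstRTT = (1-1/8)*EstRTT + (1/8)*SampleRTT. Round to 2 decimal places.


Given: EstRTT = 200 ms, SampleRTT = 180 ms, alpha = 1/8
New EstRTT = (1 - alpha) * EstRTT + alpha * SampleRTT
(7/8) * 200 = 175
(1/8) * 180 = 22.5
New EstRTT = 175 + 22.5 = 197.5 ms -> 197.50 ms (2 dp)

197.50


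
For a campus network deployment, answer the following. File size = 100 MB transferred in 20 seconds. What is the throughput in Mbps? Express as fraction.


Given: file = 100 MB, time = 20 s
File in Mb = 100 * 8 = 800 Mb
Throughput = 800 / 20 Mbps
Throughput = 40 Mbps

40


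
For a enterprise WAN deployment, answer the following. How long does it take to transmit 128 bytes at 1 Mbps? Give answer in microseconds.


Given: packet = 128 bytes, bandwidth = 1 Mbps
Packet in bits = 128 * 8 = 1024 bits
Bandwidth = 1 * 10^6 = 1000000 bps
Time = 1024 / 1000000 seconds
Time in us = 1024 * 10^6 / 1000000 = 1024

1024


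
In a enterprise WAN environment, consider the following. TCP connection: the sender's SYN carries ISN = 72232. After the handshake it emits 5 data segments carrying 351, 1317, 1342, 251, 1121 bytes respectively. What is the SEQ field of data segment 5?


The SYN occupies sequence number ISN = 72232, so the first data byte is ISN + 1 = 72233.
SEQ of data segment i = (ISN + 1) + sum of payload sizes of segments 1..i-1.
Segment 1: SEQ = 72233, payload = 351 bytes
Segment 2: SEQ = 72584, payload = 1317 bytes
Segment 3: SEQ = 73901, payload = 1342 bytes
Segment 4: SEQ = 75243, payload = 251 bytes
Segment 5: SEQ = 75494, payload = 1121 bytes
SEQ of segment 5 = 72233 + 351 + 1317 + 1342 + 251 = 75494

75494


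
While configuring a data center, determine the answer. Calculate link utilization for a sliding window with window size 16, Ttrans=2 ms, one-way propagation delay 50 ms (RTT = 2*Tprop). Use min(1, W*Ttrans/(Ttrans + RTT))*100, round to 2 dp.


Given: W = 16, Ttrans = 2 ms, RTT = 100 ms (= 2 * Tprop, Tprop = 50 ms)
Cycle time = Ttrans + RTT = 2 + 100 = 102 ms (first packet sent until its ACK returns)
W * Ttrans = 16 * 2 = 32 ms of sending per cycle
W * Ttrans / (Ttrans + RTT) = 32 / 102 = 0.313725
U = min(1, 0.313725) = 0.313725
U% = 31.37%

31.37


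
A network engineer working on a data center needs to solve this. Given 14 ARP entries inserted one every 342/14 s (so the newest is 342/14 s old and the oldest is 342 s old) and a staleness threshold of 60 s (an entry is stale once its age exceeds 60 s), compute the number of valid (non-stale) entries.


Ages are k * 342/14 s for k = 1..14 (spacing = 24.4286 s).
Entry k is valid iff k * 342/14 <= 60 iff k <= 14 * 60 / 342 = 2.4561
n_valid = floor(2.4561) = 2
(n_stale = 14 - 2 = 12)

2


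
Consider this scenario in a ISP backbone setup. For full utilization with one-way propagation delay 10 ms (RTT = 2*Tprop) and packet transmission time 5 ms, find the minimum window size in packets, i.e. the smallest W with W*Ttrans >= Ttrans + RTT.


Given: Ttrans = 5 ms, RTT = 20 ms (= 2 * Tprop, Tprop = 10 ms)
Time until first ACK returns = Ttrans + RTT = 5 + 20 = 25 ms
Need W * Ttrans >= Ttrans + RTT  ->  W >= (Ttrans + RTT) / Ttrans
(Ttrans + RTT) / Ttrans = 25 / 5 = 5
W_min = ceil(5) = 5

5


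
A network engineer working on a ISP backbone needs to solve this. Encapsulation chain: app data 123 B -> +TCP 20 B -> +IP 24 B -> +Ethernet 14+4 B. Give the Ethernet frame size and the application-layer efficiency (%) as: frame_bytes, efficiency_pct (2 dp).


TCP segment = 123 + 20 = 143 B
IP packet = 143 + 24 = 167 B
Ethernet frame = 167 + 14 + 4 = 185 B
Efficiency = app / frame = 123 / 185 = 0.664865 = 66.4865% -> 66.49% (2 dp)

185, 66.49


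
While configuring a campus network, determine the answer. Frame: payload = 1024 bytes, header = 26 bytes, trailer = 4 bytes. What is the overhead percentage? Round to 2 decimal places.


Given: payload = 1024 B, header = 26 B, trailer = 4 B
Overhead bytes = header + trailer = 26 + 4 = 30
Total frame = payload + overhead = 1024 + 30 = 1054
Overhead % = 30 / 1054 * 100 = 2.8463% -> 2.85% (2 dp)

2.85


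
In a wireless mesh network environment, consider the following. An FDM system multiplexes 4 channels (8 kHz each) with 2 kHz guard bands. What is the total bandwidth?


Given: 4 channels, 8 kHz each, guard = 2 kHz
Channel bandwidth = 4 * 8 = 32 kHz
Guard bands = 3 gaps * 2 kHz = 6 kHz
Total = 32 + 6 = 38 kHz

38


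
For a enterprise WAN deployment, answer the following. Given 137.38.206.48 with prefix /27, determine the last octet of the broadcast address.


Given: IP = 137.38.206.48, prefix = /27
Host bits = 32 - 27 = 5
Network last octet = 48 AND mask = 32
Host part size = 2^5 - 1 = 31
Broadcast last octet = 32 OR 31 = 63

63


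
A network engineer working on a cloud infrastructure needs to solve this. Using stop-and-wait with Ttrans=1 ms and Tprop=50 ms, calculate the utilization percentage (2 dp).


Given: Ttrans = 1 ms, Tprop = 50 ms
RTT = 2 * Tprop = 2 * 50 = 100 ms
U = Ttrans / (Ttrans + RTT)
U = 1 / (1 + 100)
U = 1 / 101 = 0.009901
U% = 0.99%

0.99


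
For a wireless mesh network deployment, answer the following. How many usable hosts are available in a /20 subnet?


Given: subnet mask /20
Host bits = 32 - 20 = 12
Total addresses = 2^12 = 4096
Usable hosts = 4096 - 2 (network + broadcast) = 4094

4094


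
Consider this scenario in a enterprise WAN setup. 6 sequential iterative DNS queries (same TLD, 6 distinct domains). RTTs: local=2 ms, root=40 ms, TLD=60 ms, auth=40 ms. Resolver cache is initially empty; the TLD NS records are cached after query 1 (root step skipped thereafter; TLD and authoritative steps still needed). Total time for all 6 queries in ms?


Lookup 1 (cold cache): local + root + TLD + auth = 2 + 40 + 60 + 40 = 142 ms
Lookups 2..6 (TLD NS cached -> skip root; new domain -> still ask TLD and auth): local + TLD + auth = 2 + 60 + 40 = 102 ms each
Remaining 5 lookups: 5 * 102 = 510 ms
Total = 142 + 510 = 652 ms

652


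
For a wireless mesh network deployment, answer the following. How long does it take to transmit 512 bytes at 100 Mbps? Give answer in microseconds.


Given: packet = 512 bytes, bandwidth = 100 Mbps
Packet in bits = 512 * 8 = 4096 bits
Bandwidth = 100 * 10^6 = 100000000 bps
Time = 4096 / 100000000 seconds
Time in us = 4096 * 10^6 / 100000000 = 40.96

40.96


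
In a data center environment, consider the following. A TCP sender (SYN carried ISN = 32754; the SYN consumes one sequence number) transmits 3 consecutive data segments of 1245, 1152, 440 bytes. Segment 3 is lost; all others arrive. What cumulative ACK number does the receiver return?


SYN uses sequence number 32754; first data byte = ISN + 1 = 32755.
Segment 1: SEQ = 32755, len = 1245 B, covers [32755, 33999]
Segment 2: SEQ = 34000, len = 1152 B, covers [34000, 35151]
Segment 3: SEQ = 35152, len = 440 B, covers [35152, 35591] [LOST]
In-order data received: bytes [32755, 35151] (segments 1..2).
Segment 3 missing -> gap begins at byte 35152.
Cumulative ACK = next expected in-order byte = 32755 + 1245 + 1152 = 35152

35152


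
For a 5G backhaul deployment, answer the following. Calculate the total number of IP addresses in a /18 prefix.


Given: CIDR prefix /18
Host bits = 32 - 18 = 14
Total addresses = 2^14 = 16384

16384


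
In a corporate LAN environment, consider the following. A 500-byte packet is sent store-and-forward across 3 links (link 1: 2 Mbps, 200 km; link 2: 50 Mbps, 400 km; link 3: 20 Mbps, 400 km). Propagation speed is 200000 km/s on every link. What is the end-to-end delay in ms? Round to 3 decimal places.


Packet = 500 bytes = 4000 bits. Store-and-forward: sum (t_trans + t_prop) per link.
Link 1: t_trans = 4000/(2*10^6) s = 2.0000 ms; t_prop = 200/200000 s = 1.0000 ms; subtotal = 3.0000 ms
Link 2: t_trans = 4000/(50*10^6) s = 0.0800 ms; t_prop = 400/200000 s = 2.0000 ms; subtotal = 2.0800 ms
Link 3: t_trans = 4000/(20*10^6) s = 0.2000 ms; t_prop = 400/200000 s = 2.0000 ms; subtotal = 2.2000 ms
End-to-end = 3.0000 + 2.0800 + 2.2000 = 7.2800 ms -> 7.280 ms (3 dp)

7.280


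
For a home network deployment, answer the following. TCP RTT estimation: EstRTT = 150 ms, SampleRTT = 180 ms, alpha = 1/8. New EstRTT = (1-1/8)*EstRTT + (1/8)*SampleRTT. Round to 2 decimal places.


Given: EstRTT = 150 ms, SampleRTT = 180 ms, alpha = 1/8
New EstRTT = (1 - alpha) * EstRTT + alpha * SampleRTT
(7/8) * 150 = 131.25
(1/8) * 180 = 22.5
New EstRTT = 131.25 + 22.5 = 153.75 ms -> 153.75 ms (2 dp)

153.75


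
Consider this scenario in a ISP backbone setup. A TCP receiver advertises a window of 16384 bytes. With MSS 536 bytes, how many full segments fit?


Given: RWND = 16384 bytes, MSS = 536 bytes
Full segments = floor(RWND / MSS)
Full segments = floor(16384 / 536)
Full segments = floor(30.5672) = 30

30


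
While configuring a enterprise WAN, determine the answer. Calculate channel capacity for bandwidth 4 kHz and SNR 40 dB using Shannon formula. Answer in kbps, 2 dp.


Given: B = 4 kHz, SNR = 40 dB
SNR linear = 10^(40/10) = 10000
1 + SNR = 10001
log2(10001) = 13.2878566418
C = 4 * 1000 * 13.2878566418 = 53151.4266 bps
C = 53.151427 kbps -> 53.15 kbps (2 dp)

53.15


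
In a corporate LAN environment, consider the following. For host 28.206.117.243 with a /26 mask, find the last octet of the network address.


Given: IP = 28.206.117.243, prefix = /26
Subnet mask = 255.255.255.192
Last octet of IP: 243
Last octet of mask: 192
Network last octet = 243 AND 192 = 192

192


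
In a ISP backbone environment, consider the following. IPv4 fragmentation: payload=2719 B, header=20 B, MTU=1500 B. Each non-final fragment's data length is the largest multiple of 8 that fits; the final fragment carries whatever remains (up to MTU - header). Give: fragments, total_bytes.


Max data per non-final fragment = floor((MTU - header)/8)*8 = floor((1500 - 20)/8)*8 = floor(1480/8)*8 = 1480 B
Final fragment needs no 8-byte alignment: it can carry up to MTU - header = 1480 B
Non-final fragments needed = ceil((payload - 1480) / 1480) = ceil(1239/1480) = ceil(0.8372) = 1
Number of fragments = 1 + 1 = 2
Fragment sizes (data): 1 * 1480 B + 1239 B (last, 1239 <= 1480 OK)
Total bytes sent = payload + n_frags * header = 2719 + 2*20 = 2719 + 40 = 2759 B

2, 2759


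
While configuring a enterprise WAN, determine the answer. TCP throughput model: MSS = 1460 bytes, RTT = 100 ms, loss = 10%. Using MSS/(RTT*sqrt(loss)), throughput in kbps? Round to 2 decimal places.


Given: MSS = 1460 bytes, RTT = 100 ms, loss = 10%
RTT in seconds = 100 / 1000 = 0.1
Loss rate = 10% = 0.1
sqrt(loss) = sqrt(0.1) = 0.316227766017
Throughput (bytes/s) = 1460 / (0.1 * 0.316227766017) = 46169.2538
Throughput (kbps) = 46169.2538 * 8 / 1000 = 369.354031 -> 369.35 kbps (2 dp)

369.35


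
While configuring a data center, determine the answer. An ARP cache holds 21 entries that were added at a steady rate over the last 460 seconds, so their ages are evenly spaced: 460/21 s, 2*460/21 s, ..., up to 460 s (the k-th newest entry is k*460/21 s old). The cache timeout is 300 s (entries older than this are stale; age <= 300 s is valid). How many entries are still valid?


Ages are k * 460/21 s for k = 1..21 (spacing = 21.9048 s).
Entry k is valid iff k * 460/21 <= 300 iff k <= 21 * 300 / 460 = 13.6957
n_valid = floor(13.6957) = 13
(n_stale = 21 - 13 = 8)

13


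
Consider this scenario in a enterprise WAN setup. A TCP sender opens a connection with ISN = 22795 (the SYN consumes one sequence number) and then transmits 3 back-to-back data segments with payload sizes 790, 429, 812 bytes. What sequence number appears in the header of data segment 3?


The SYN occupies sequence number ISN = 22795, so the first data byte is ISN + 1 = 22796.
SEQ of data segment i = (ISN + 1) + sum of payload sizes of segments 1..i-1.
Segment 1: SEQ = 22796, payload = 790 bytes
Segment 2: SEQ = 23586, payload = 429 bytes
Segment 3: SEQ = 24015, payload = 812 bytes
SEQ of segment 3 = 22796 + 790 + 429 = 24015

24015


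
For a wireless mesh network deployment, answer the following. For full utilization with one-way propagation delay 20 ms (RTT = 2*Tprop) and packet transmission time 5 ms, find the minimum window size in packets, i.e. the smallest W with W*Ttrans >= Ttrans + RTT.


Given: Ttrans = 5 ms, RTT = 40 ms (= 2 * Tprop, Tprop = 20 ms)
Time until first ACK returns = Ttrans + RTT = 5 + 40 = 45 ms
Need W * Ttrans >= Ttrans + RTT  ->  W >= (Ttrans + RTT) / Ttrans
(Ttrans + RTT) / Ttrans = 45 / 5 = 9
W_min = ceil(9) = 9

9


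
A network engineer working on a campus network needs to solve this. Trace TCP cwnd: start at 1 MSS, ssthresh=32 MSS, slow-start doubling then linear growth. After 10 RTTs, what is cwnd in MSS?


RTT 0: cwnd = 1 MSS (initial)
RTT 1: cwnd = 2 MSS (slow start, doubled)
RTT 2: cwnd = 4 MSS (slow start, doubled)
RTT 3: cwnd = 8 MSS (slow start, doubled)
RTT 4: cwnd = 16 MSS (slow start, doubled)
RTT 5: cwnd = 32 MSS (slow start, doubled)
RTT 6: cwnd = 33 MSS (congestion avoidance, +1)
RTT 7: cwnd = 34 MSS (congestion avoidance, +1)
RTT 8: cwnd = 35 MSS (congestion avoidance, +1)
RTT 9: cwnd = 36 MSS (congestion avoidance, +1)
RTT 10: cwnd = 37 MSS (congestion avoidance, +1)

37


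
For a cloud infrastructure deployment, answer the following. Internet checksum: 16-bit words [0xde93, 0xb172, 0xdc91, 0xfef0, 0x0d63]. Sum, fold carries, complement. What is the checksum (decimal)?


Given words: [0xde93, 0xb172, 0xdc91, 0xfef0, 0x0d63]
Step 1: Sum all words
Raw sum = 56979 + 45426 + 56465 + 65264 + 3427 = 227561
Step 2: Fold carry: (30953 + 3) = 30956
One's complement = ~30956 & 0xFFFF = 34579

34579


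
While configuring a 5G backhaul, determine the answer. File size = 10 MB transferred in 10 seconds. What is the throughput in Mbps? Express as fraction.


Given: file = 10 MB, time = 10 s
File in Mb = 10 * 8 = 80 Mb
Throughput = 80 / 10 Mbps
Throughput = 8 Mbps

8


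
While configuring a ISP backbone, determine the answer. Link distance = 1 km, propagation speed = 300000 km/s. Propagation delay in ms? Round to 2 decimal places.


Given: distance = 1 km, speed = 300000 km/s
Delay = distance / speed = 1 / 300000 seconds
Delay in ms = 1 * 1000 / 300000
Delay = 0.0033 ms
Rounded to 2 dp = 0.00 ms

0.00


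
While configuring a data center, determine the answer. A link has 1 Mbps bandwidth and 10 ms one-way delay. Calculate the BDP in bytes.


Given: bandwidth = 1 Mbps, delay = 10 ms
BDP in bits = 1 * 10^6 * 10 / 1000
BDP in bits = 10000
BDP in bytes = 10000 / 8 = 1250

1250


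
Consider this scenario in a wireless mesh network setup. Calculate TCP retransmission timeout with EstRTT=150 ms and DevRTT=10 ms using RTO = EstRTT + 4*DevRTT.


Given: EstRTT = 150 ms, DevRTT = 10 ms
Timeout = EstRTT + 4 * DevRTT
4 * DevRTT = 4 * 10 = 40
Timeout = 150 + 40 = 190 ms

190


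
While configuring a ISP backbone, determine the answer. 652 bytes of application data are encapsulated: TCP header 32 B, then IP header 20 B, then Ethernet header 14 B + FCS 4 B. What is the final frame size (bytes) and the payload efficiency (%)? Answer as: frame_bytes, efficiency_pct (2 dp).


TCP segment = 652 + 32 = 684 B
IP packet = 684 + 20 = 704 B
Ethernet frame = 704 + 14 + 4 = 722 B
Efficiency = app / frame = 652 / 722 = 0.903047 = 90.3047% -> 90.30% (2 dp)

722, 90.30


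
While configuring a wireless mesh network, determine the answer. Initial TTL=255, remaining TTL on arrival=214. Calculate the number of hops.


Given: initial TTL = 255, received TTL = 214
Hops = initial TTL - received TTL
Hops = 255 - 214 = 41

41


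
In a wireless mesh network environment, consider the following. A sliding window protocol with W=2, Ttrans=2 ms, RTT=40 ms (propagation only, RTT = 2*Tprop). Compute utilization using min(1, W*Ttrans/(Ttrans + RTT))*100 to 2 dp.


Given: W = 2, Ttrans = 2 ms, RTT = 40 ms (= 2 * Tprop, Tprop = 20 ms)
Cycle time = Ttrans + RTT = 2 + 40 = 42 ms (first packet sent until its ACK returns)
W * Ttrans = 2 * 2 = 4 ms of sending per cycle
W * Ttrans / (Ttrans + RTT) = 4 / 42 = 0.095238
U = min(1, 0.095238) = 0.095238
U% = 9.52%

9.52


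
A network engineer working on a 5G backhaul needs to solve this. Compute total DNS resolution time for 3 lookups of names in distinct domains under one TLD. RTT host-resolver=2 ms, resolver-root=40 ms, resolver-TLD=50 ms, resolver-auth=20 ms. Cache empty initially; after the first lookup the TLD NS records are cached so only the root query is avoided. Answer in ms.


Lookup 1 (cold cache): local + root + TLD + auth = 2 + 40 + 50 + 20 = 112 ms
Lookups 2..3 (TLD NS cached -> skip root; new domain -> still ask TLD and auth): local + TLD + auth = 2 + 50 + 20 = 72 ms each
Remaining 2 lookups: 2 * 72 = 144 ms
Total = 112 + 144 = 256 ms

256


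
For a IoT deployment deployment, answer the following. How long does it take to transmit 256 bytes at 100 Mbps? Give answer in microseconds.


Given: packet = 256 bytes, bandwidth = 100 Mbps
Packet in bits = 256 * 8 = 2048 bits
Bandwidth = 100 * 10^6 = 100000000 bps
Time = 2048 / 100000000 seconds
Time in us = 2048 * 10^6 / 100000000 = 20.48

20.48


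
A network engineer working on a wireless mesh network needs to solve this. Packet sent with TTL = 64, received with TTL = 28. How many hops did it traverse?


Given: initial TTL = 64, received TTL = 28
Hops = initial TTL - received TTL
Hops = 64 - 28 = 36

36


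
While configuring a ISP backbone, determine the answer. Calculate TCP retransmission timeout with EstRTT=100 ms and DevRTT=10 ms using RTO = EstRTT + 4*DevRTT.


Given: EstRTT = 100 ms, DevRTT = 10 ms
Timeout = EstRTT + 4 * DevRTT
4 * DevRTT = 4 * 10 = 40
Timeout = 100 + 40 = 140 ms

140


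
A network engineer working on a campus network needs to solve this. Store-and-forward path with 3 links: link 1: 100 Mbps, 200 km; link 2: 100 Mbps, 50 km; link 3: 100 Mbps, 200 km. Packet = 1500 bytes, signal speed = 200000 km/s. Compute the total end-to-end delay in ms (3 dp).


Packet = 1500 bytes = 12000 bits. Store-and-forward: sum (t_trans + t_prop) per link.
Link 1: t_trans = 12000/(100*10^6) s = 0.1200 ms; t_prop = 200/200000 s = 1.0000 ms; subtotal = 1.1200 ms
Link 2: t_trans = 12000/(100*10^6) s = 0.1200 ms; t_prop = 50/200000 s = 0.2500 ms; subtotal = 0.3700 ms
Link 3: t_trans = 12000/(100*10^6) s = 0.1200 ms; t_prop = 200/200000 s = 1.0000 ms; subtotal = 1.1200 ms
End-to-end = 1.1200 + 0.3700 + 1.1200 = 2.6100 ms -> 2.610 ms (3 dp)

2.610


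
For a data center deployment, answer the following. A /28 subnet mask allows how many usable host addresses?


Given: subnet mask /28
Host bits = 32 - 28 = 4
Total addresses = 2^4 = 16
Usable hosts = 16 - 2 (network + broadcast) = 14

14


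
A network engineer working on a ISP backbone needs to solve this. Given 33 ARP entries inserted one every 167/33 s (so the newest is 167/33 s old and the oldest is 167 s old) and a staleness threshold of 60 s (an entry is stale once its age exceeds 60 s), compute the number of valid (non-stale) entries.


Ages are k * 167/33 s for k = 1..33 (spacing = 5.0606 s).
Entry k is valid iff k * 167/33 <= 60 iff k <= 33 * 60 / 167 = 11.8563
n_valid = floor(11.8563) = 11
(n_stale = 33 - 11 = 22)

11


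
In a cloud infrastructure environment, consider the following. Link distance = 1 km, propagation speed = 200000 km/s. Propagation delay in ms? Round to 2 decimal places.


Given: distance = 1 km, speed = 200000 km/s
Delay = distance / speed = 1 / 200000 seconds
Delay in ms = 1 * 1000 / 200000
Delay = 0.0050 ms
Rounded to 2 dp = 0.01 ms

0.01


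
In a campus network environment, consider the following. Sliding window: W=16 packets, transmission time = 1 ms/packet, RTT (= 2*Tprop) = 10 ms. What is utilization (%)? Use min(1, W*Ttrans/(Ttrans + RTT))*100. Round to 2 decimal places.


Given: W = 16, Ttrans = 1 ms, RTT = 10 ms (= 2 * Tprop, Tprop = 5 ms)
Cycle time = Ttrans + RTT = 1 + 10 = 11 ms (first packet sent until its ACK returns)
W * Ttrans = 16 * 1 = 16 ms of sending per cycle
W * Ttrans / (Ttrans + RTT) = 16 / 11 = 1.454545
U = min(1, 1.454545) = 1.000000
U% = 100.00%

100.00


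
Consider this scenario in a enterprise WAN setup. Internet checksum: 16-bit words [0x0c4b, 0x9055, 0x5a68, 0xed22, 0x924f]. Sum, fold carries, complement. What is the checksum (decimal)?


Given words: [0x0c4b, 0x9055, 0x5a68, 0xed22, 0x924f]
Step 1: Sum all words
Raw sum = 3147 + 36949 + 23144 + 60706 + 37455 = 161401
Step 2: Fold carry: (30329 + 2) = 30331
One's complement = ~30331 & 0xFFFF = 35204

35204


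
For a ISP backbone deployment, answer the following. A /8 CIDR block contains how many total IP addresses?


Given: CIDR prefix /8
Host bits = 32 - 8 = 24
Total addresses = 2^24 = 16777216

16777216


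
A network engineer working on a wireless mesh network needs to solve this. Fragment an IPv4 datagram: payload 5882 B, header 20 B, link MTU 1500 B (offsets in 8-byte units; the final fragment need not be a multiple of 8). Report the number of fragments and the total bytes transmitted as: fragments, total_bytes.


Max data per non-final fragment = floor((MTU - header)/8)*8 = floor((1500 - 20)/8)*8 = floor(1480/8)*8 = 1480 B
Final fragment needs no 8-byte alignment: it can carry up to MTU - header = 1480 B
Non-final fragments needed = ceil((payload - 1480) / 1480) = ceil(4402/1480) = ceil(2.9743) = 3
Number of fragments = 3 + 1 = 4
Fragment sizes (data): 3 * 1480 B + 1442 B (last, 1442 <= 1480 OK)
Total bytes sent = payload + n_frags * header = 5882 + 4*20 = 5882 + 80 = 5962 B

4, 5962


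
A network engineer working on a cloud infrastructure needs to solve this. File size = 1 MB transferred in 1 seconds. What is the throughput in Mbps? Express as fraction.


Given: file = 1 MB, time = 1 s
File in Mb = 1 * 8 = 8 Mb
Throughput = 8 / 1 Mbps
Throughput = 8 Mbps

8


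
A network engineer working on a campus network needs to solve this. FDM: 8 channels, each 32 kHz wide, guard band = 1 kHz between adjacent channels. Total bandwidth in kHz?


Given: 8 channels, 32 kHz each, guard = 1 kHz
Channel bandwidth = 8 * 32 = 256 kHz
Guard bands = 7 gaps * 1 kHz = 7 kHz
Total = 256 + 7 = 263 kHz

263


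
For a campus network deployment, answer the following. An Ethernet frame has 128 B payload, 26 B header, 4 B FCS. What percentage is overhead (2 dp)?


Given: payload = 128 B, header = 26 B, trailer = 4 B
Overhead bytes = header + trailer = 26 + 4 = 30
Total frame = payload + overhead = 128 + 30 = 158
Overhead % = 30 / 158 * 100 = 18.9873% -> 18.99% (2 dp)

18.99


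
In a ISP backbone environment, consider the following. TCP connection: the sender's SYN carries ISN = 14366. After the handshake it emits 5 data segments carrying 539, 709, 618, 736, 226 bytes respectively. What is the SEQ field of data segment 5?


The SYN occupies sequence number ISN = 14366, so the first data byte is ISN + 1 = 14367.
SEQ of data segment i = (ISN + 1) + sum of payload sizes of segments 1..i-1.
Segment 1: SEQ = 14367, payload = 539 bytes
Segment 2: SEQ = 14906, payload = 709 bytes
Segment 3: SEQ = 15615, payload = 618 bytes
Segment 4: SEQ = 16233, payload = 736 bytes
Segment 5: SEQ = 16969, payload = 226 bytes
SEQ of segment 5 = 14367 + 539 + 709 + 618 + 736 = 16969

16969


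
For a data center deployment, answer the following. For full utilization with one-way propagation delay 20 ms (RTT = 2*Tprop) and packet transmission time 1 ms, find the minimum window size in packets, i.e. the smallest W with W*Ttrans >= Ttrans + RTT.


Given: Ttrans = 1 ms, RTT = 40 ms (= 2 * Tprop, Tprop = 20 ms)
Time until first ACK returns = Ttrans + RTT = 1 + 40 = 41 ms
Need W * Ttrans >= Ttrans + RTT  ->  W >= (Ttrans + RTT) / Ttrans
(Ttrans + RTT) / Ttrans = 41 / 1 = 41
W_min = ceil(41) = 41

41


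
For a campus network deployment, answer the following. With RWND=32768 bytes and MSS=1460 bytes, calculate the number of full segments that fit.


Given: RWND = 32768 bytes, MSS = 1460 bytes
Full segments = floor(RWND / MSS)
Full segments = floor(32768 / 1460)
Full segments = floor(22.4438) = 22

22


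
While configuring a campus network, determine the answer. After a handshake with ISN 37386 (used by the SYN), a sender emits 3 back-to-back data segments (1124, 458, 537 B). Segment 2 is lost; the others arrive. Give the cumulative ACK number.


SYN uses sequence number 37386; first data byte = ISN + 1 = 37387.
Segment 1: SEQ = 37387, len = 1124 B, covers [37387, 38510]
Segment 2: SEQ = 38511, len = 458 B, covers [38511, 38968] [LOST]
Segment 3: SEQ = 38969, len = 537 B, covers [38969, 39505]
In-order data received: bytes [37387, 38510] (segments 1..1).
Segment 2 missing -> gap begins at byte 38511; later segments buffered out of order.
Cumulative ACK = next expected in-order byte = 37387 + 1124 = 38511

38511


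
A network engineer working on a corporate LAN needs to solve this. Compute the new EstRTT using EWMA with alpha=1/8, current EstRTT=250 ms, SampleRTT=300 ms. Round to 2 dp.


Given: EstRTT = 250 ms, SampleRTT = 300 ms, alpha = 1/8
New EstRTT = (1 - alpha) * EstRTT + alpha * SampleRTT
(7/8) * 250 = 218.75
(1/8) * 300 = 37.5
New EstRTT = 218.75 + 37.5 = 256.25 ms -> 256.25 ms (2 dp)

256.25


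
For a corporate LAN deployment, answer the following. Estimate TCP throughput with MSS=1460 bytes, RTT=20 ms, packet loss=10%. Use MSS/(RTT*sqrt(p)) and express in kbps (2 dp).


Given: MSS = 1460 bytes, RTT = 20 ms, loss = 10%
RTT in seconds = 20 / 1000 = 0.02
Loss rate = 10% = 0.1
sqrt(loss) = sqrt(0.1) = 0.316227766017
Throughput (bytes/s) = 1460 / (0.02 * 0.316227766017) = 230846.2692
Throughput (kbps) = 230846.2692 * 8 / 1000 = 1846.770154 -> 1846.77 kbps (2 dp)

1846.77


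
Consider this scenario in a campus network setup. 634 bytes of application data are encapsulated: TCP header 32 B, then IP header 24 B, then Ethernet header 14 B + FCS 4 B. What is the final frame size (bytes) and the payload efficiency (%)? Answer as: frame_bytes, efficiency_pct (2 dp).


TCP segment = 634 + 32 = 666 B
IP packet = 666 + 24 = 690 B
Ethernet frame = 690 + 14 + 4 = 708 B
Efficiency = app / frame = 634 / 708 = 0.895480 = 89.5480% -> 89.55% (2 dp)

708, 89.55


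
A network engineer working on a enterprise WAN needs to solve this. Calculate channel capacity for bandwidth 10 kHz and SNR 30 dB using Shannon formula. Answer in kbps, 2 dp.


Given: B = 10 kHz, SNR = 30 dB
SNR linear = 10^(30/10) = 1000
1 + SNR = 1001
log2(1001) = 9.9672262588
C = 10 * 1000 * 9.9672262588 = 99672.2626 bps
C = 99.672263 kbps -> 99.67 kbps (2 dp)

99.67


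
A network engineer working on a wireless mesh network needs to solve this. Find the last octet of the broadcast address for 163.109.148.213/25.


Given: IP = 163.109.148.213, prefix = /25
Host bits = 32 - 25 = 7
Network last octet = 213 AND mask = 128
Host part size = 2^7 - 1 = 127
Broadcast last octet = 128 OR 127 = 255

255


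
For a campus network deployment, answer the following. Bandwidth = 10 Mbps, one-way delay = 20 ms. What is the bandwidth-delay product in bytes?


Given: bandwidth = 10 Mbps, delay = 20 ms
BDP in bits = 10 * 10^6 * 20 / 1000
BDP in bits = 200000
BDP in bytes = 200000 / 8 = 25000

25000


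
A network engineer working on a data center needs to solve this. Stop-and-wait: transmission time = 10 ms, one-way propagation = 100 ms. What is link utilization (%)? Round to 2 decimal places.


Given: Ttrans = 10 ms, Tprop = 100 ms
RTT = 2 * Tprop = 2 * 100 = 200 ms
U = Ttrans / (Ttrans + RTT)
U = 10 / (10 + 200)
U = 10 / 210 = 0.047619
U% = 4.76%

4.76


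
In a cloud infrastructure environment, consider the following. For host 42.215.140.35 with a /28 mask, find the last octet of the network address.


Given: IP = 42.215.140.35, prefix = /28
Subnet mask = 255.255.255.240
Last octet of IP: 35
Last octet of mask: 240
Network last octet = 35 AND 240 = 32

32


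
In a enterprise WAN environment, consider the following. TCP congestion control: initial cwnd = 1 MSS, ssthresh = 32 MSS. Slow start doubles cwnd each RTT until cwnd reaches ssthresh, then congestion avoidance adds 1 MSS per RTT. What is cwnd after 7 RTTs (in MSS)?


RTT 0: cwnd = 1 MSS (initial)
RTT 1: cwnd = 2 MSS (slow start, doubled)
RTT 2: cwnd = 4 MSS (slow start, doubled)
RTT 3: cwnd = 8 MSS (slow start, doubled)
RTT 4: cwnd = 16 MSS (slow start, doubled)
RTT 5: cwnd = 32 MSS (slow start, doubled)
RTT 6: cwnd = 33 MSS (congestion avoidance, +1)
RTT 7: cwnd = 34 MSS (congestion avoidance, +1)

34


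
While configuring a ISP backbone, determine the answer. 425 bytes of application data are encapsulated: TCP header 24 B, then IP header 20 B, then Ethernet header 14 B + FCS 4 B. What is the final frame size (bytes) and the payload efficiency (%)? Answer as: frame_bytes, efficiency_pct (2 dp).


TCP segment = 425 + 24 = 449 B
IP packet = 449 + 20 = 469 B
Ethernet frame = 469 + 14 + 4 = 487 B
Efficiency = app / frame = 425 / 487 = 0.872690 = 87.2690% -> 87.27% (2 dp)

487, 87.27


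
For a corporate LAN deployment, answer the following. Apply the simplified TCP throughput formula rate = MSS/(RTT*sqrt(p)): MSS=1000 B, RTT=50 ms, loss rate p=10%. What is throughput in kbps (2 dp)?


Given: MSS = 1000 bytes, RTT = 50 ms, loss = 10%
RTT in seconds = 50 / 1000 = 0.05
Loss rate = 10% = 0.1
sqrt(loss) = sqrt(0.1) = 0.316227766017
Throughput (bytes/s) = 1000 / (0.05 * 0.316227766017) = 63245.5532
Throughput (kbps) = 63245.5532 * 8 / 1000 = 505.964426 -> 505.96 kbps (2 dp)

505.96


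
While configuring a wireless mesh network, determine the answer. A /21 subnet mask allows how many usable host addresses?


Given: subnet mask /21
Host bits = 32 - 21 = 11
Total addresses = 2^11 = 2048
Usable hosts = 2048 - 2 (network + broadcast) = 2046

2046


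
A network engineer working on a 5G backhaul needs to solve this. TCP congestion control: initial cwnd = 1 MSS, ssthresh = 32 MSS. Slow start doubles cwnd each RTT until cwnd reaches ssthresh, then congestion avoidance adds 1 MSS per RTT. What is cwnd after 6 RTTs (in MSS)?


RTT 0: cwnd = 1 MSS (initial)
RTT 1: cwnd = 2 MSS (slow start, doubled)
RTT 2: cwnd = 4 MSS (slow start, doubled)
RTT 3: cwnd = 8 MSS (slow start, doubled)
RTT 4: cwnd = 16 MSS (slow start, doubled)
RTT 5: cwnd = 32 MSS (slow start, doubled)
RTT 6: cwnd = 33 MSS (congestion avoidance, +1)

33


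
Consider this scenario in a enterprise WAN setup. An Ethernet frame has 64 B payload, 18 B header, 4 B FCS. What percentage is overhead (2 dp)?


Given: payload = 64 B, header = 18 B, trailer = 4 B
Overhead bytes = header + trailer = 18 + 4 = 22
Total frame = payload + overhead = 64 + 22 = 86
Overhead % = 22 / 86 * 100 = 25.5814% -> 25.58% (2 dp)

25.58
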